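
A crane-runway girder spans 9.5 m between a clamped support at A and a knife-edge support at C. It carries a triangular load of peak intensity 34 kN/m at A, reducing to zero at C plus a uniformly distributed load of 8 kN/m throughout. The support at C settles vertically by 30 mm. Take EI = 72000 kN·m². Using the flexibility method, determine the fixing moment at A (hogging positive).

M_A = 366.6 kN·m

Take the reaction at C as the redundant and release it; the primary structure is a cantilever fixed at A.
Primary-structure tip deflection at C by superposition:
  triangular load, peak 34 at the fixed end: w₀L⁴/(30EI) = 9231/EI
  UDL 8: wL⁴/(8EI) = 8145/EI
  δ_0 = 17376/EI
Tip deflection under a unit load at C: L³/(3EI) = 285.8/EI.
With EI = 72000 kN·m²: δ_0 = 0.24134 m and δ_{CC} = 0.003969 m/kN.
Compatibility — the beam at C must follow the support down by 0.03 m: δ_0 − R_C·δ_{CC} = 0.03, so R_C = (0.24134 − 0.03)/0.003969 = 53.24 kN.
Moment equilibrium about A: M_A = Σ(load moments about A) − R_C·L = 872.4 − 53.24×9.5 = 366.6 kN·m.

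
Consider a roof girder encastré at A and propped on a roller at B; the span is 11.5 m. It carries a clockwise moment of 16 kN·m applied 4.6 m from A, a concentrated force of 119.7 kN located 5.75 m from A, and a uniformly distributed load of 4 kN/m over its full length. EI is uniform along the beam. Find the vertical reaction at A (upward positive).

R_A = 109.7 kN

Release the roller at B. Primary structure: cantilever fixed at A.
Free-end deflection of the primary structure under the applied loading (downward +):
  clockwise couple 16 at a = 4.6: M₀a(2L − a)/(2EI) = 677.1/EI
  point load 119.7 at a = 5.75: Pa²(3L − a)/(6EI) = 18963/EI
  UDL 4: wL⁴/(8EI) = 8745/EI
  δ_0 = 28386/EI
Flexibility coefficient — unit upward force at B: δ_{BB} = L³/(3EI) = 507/EI.
The prop prevents deflection at B: R_B = δ_0/δ_{BB} = 28386/507 = 55.99 kN.
Vertical equilibrium: R_A = ΣP − R_B = 165.7 − 55.99 = 109.7 kN.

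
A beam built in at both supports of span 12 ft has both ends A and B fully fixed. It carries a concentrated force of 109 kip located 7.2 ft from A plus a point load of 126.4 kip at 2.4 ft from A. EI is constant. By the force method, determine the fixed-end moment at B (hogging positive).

Take the two fixed-end moments M_A, M_B as redundants; the released structure is the simple span AB.
Simple-span end rotations at A and B under the given loads:
  at A: point load 109 at a = 7.2: Pab(L + b)/(6LEI) = 879/EI
  at B: point load 109 at a = 7.2: Pab(L + a)/(6LEI) = 1005/EI
  at A: point load 126.4 at a = 2.4: Pab(L + b)/(6LEI) = 873.7/EI
  at B: point load 126.4 at a = 2.4: Pab(L + a)/(6LEI) = 582.5/EI
  θ_A0 = 1753/EI,  θ_B0 = 1587/EI
Flexibility coefficients: a unit moment at one end gives L/(3EI) there and L/(6EI) at the far end, so f₁₁ = f₂₂ = 4/EI and f₁₂ = f₂₁ = 2/EI.
Compatibility — zero rotation at each built-in end:
  4 M_A + 2 M_B = 1753
  2 M_A + 4 M_B = 1587
Solving the pair gives M_A = 319.7 kip·ft and M_B = 236.9 kip·ft (hogging).

M_B = 236.9 kip·ft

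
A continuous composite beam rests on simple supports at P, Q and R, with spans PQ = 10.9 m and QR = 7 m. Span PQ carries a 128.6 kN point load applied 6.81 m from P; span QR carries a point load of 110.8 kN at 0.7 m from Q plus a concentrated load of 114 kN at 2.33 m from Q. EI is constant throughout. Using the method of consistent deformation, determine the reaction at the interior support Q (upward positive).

R_Q = 313.9 kN

Take M_Q as the redundant. Released structure: two simple spans PQ and QR with a hinge at Q.
Discontinuity in slope at Q on the released structure — sum the simple-span end rotations:
  span PQ: point load 128.6 at a = 6.81: Pab(L + a)/(6LEI) = 970/EI
  span QR: point load 110.8 at a = 0.7: Pab(L + b)/(6LEI) = 154.7/EI
  span QR: point load 114 at a = 2.33: Pab(L + b)/(6LEI) = 344.7/EI
  relative rotation θ_0 = (970 + 499.4)/EI = 1469/EI
A unit hogging moment at Q produces rotation L₁/(3EI) + L₂/(3EI) = 5.967/EI.
Compatibility: M_Q·(L₁+L₂)/(3EI) = θ_0, giving M_Q = 246.3 kN·m (hogging).
Span PQ, ΣM about P with M_Q applied at Q: R_Q^{PQ}·10.9 = 875.8 + 246.3, so R_Q^{PQ} = 102.9 kN and R_P = 128.6 − 102.9 = 25.66 kN.
Span QR, ΣM about R: R_Q^{QR}·7 = 1230 + 246.3, so R_Q^{QR} = 211 kN and R_R = 224.8 − 211 = 13.85 kN.
R_Q = 102.9 + 211 = 313.9 kN.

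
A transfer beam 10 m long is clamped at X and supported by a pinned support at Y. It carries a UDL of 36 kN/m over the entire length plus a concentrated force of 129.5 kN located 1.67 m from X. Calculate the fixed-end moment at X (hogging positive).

Remove the prop at Y; the released (primary) structure is a cantilever built in at X.
Free-end deflection of the primary structure under the applied loading (downward +):
  UDL 36: wL⁴/(8EI) = 45000/EI
  point load 129.5 at a = 1.67: Pa²(3L − a)/(6EI) = 1705/EI
  δ_0 = 46705/EI
Tip deflection under a unit load at Y: L³/(3EI) = 333.3/EI.
The prop prevents deflection at Y: R_Y = δ_0/δ_{YY} = 46705/333.3 = 140.1 kN.
Moment equilibrium about X: M_X = Σ(load moments about X) − R_Y·L = 2016 − 140.1×10 = 615.1 kN·m.

M_X = 615.1 kN·m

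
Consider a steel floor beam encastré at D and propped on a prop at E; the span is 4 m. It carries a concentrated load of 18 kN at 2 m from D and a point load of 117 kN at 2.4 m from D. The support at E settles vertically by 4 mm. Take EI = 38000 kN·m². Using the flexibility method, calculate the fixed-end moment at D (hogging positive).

M_D = 120.6 kN·m

Take the reaction at E as the redundant and release it; the primary structure is a cantilever fixed at D.
Downward deflection at the released point E due to the loads:
  point load 18 at a = 2: Pa²(3L − a)/(6EI) = 120/EI
  point load 117 at a = 2.4: Pa²(3L − a)/(6EI) = 1078/EI
  δ_0 = 1198/EI
Flexibility coefficient — unit upward force at E: δ_{EE} = L³/(3EI) = 21.33/EI.
With EI = 38000 kN·m²: δ_0 = 0.031533 m and δ_{EE} = 0.000561 m/kN.
Compatibility — the beam at E must follow the support down by 0.004 m: δ_0 − R_E·δ_{EE} = 0.004, so R_E = (0.031533 − 0.004)/0.000561 = 49.04 kN.
Moment equilibrium about D: M_D = Σ(load moments about D) − R_E·L = 316.8 − 49.04×4 = 120.6 kN·m.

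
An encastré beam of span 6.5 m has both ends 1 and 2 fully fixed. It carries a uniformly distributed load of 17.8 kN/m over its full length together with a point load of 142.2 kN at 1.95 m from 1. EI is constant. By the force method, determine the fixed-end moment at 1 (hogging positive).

M_1 = 198.5 kN·m

Take the two fixed-end moments M_1, M_2 as redundants; the released structure is the simple span 12.
On the primary (simply-supported) span, the end slopes from the loading are:
  at 1: UDL 17.8: wL³/(24EI) = 203.7/EI
  at 2: UDL 17.8: wL³/(24EI) = 203.7/EI
  at 1: point load 142.2 at a = 1.95: Pab(L + b)/(6LEI) = 357.5/EI
  at 2: point load 142.2 at a = 1.95: Pab(L + a)/(6LEI) = 273.4/EI
  θ_10 = 561.2/EI,  θ_20 = 477/EI
Flexibility coefficients: a unit moment at one end gives L/(3EI) there and L/(6EI) at the far end, so f₁₁ = f₂₂ = 2.167/EI and f₁₂ = f₂₁ = 1.083/EI.
Compatibility — zero rotation at each built-in end:
  2.167 M_1 + 1.083 M_2 = 561.2
  1.083 M_1 + 2.167 M_2 = 477
Solving the pair gives M_1 = 198.5 kN·m and M_2 = 120.9 kN·m (hogging).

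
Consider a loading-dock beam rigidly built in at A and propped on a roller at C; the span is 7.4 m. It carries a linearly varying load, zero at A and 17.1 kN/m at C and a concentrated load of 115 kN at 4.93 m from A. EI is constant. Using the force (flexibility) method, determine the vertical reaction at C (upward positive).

R_C = 94.36 kN

Take the reaction at C as the redundant and release it; the primary structure is a cantilever fixed at A.
Deflection at C on the released cantilever, summing each load's contribution:
  triangular load, peak 17.1 at the free end: 11w₀L⁴/(120EI) = 4700/EI
  point load 115 at a = 4.93: Pa²(3L − a)/(6EI) = 8045/EI
  δ_0 = 12746/EI
Flexibility coefficient — unit upward force at C: δ_{CC} = L³/(3EI) = 135.1/EI.
Compatibility at C: δ_0 − R_C·δ_{CC} = 0, so R_C = 12746/135.1 = 94.36 kN.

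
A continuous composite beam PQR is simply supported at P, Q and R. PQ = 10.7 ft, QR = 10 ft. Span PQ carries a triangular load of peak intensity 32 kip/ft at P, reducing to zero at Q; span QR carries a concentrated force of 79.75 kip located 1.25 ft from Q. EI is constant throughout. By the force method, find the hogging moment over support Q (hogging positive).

M_Q = 150 kip·ft

Release continuity at Q by inserting a hinge; the redundant is the internal moment M_Q. The primary structure is two simply-supported spans PQ and QR.
Rotations at Q on the released spans (each span's end-slope, ×1/EI):
  span PQ: triangular load, peak 32: 7w₀L³/(360EI) = 762.2/EI
  span QR: point load 79.75 at a = 1.25: Pab(L + b)/(6LEI) = 272.6/EI
  relative rotation θ_0 = (762.2 + 272.6)/EI = 1035/EI
A unit hogging moment at Q produces rotation L₁/(3EI) + L₂/(3EI) = 6.9/EI.
Slope continuity at Q: θ_0 = M_Q·6.9/EI, so M_Q = 1035/6.9 = 150 kip·ft (hogging).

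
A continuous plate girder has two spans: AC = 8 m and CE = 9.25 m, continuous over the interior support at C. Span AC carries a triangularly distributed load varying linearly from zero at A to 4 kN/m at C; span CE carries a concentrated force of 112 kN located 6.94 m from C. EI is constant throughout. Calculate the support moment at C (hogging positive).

Take M_C as the redundant. Released structure: two simple spans AC and CE with a hinge at C.
Discontinuity in slope at C on the released structure — sum the simple-span end rotations:
  span AC: triangular load, peak 4: w₀L³/(45EI) = 45.51/EI
  span CE: point load 112 at a = 6.94: Pab(L + b)/(6LEI) = 374/EI
  relative rotation θ_0 = (45.51 + 374)/EI = 419.5/EI
A unit hogging moment at C produces rotation L₁/(3EI) + L₂/(3EI) = 5.75/EI.
Compatibility: M_C·(L₁+L₂)/(3EI) = θ_0, giving M_C = 72.96 kN·m (hogging).

M_C = 72.96 kN·m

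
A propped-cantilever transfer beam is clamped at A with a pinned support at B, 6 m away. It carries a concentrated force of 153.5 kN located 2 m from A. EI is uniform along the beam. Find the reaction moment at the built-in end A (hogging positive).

M_A = 170.6 kN·m

Remove the prop at B; the released (primary) structure is a cantilever built in at A.
Free-end deflection of the primary structure under the applied loading (downward +):
  point load 153.5 at a = 2: Pa²(3L − a)/(6EI) = 1637/EI
Tip deflection under a unit load at B: L³/(3EI) = 72/EI.
The prop prevents deflection at B: R_B = δ_0/δ_{BB} = 1637/72 = 22.74 kN.
Moment equilibrium about A: M_A = Σ(load moments about A) − R_B·L = 307 − 22.74×6 = 170.6 kN·m.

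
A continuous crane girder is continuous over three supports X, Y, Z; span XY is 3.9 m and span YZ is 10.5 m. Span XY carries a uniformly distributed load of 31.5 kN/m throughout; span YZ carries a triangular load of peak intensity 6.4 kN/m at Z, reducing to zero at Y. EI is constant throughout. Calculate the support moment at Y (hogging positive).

M_Y = 46.23 kN·m

Insert a hinge at Y; M_Y is the redundant, and each span becomes simply supported.
End slopes at the hinge Y, treating each span as simply supported:
  span XY: UDL 31.5: wL³/(24EI) = 77.86/EI
  span YZ: triangular load, peak 6.4: 7w₀L³/(360EI) = 144.1/EI
  relative rotation θ_0 = (77.86 + 144.1)/EI = 221.9/EI
A unit hogging moment at Y produces rotation L₁/(3EI) + L₂/(3EI) = 4.8/EI.
Compatibility: M_Y·(L₁+L₂)/(3EI) = θ_0, giving M_Y = 46.23 kN·m (hogging).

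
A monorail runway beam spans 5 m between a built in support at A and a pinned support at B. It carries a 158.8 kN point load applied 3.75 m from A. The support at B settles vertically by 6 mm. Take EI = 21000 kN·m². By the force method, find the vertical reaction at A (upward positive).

Choose R_B as the redundant. The primary structure is the cantilever fixed at A.
Downward deflection at the released point B due to the loads:
  point load 158.8 at a = 3.75: Pa²(3L − a)/(6EI) = 4187/EI
Tip deflection under a unit load at B: L³/(3EI) = 41.67/EI.
With EI = 21000 kN·m²: δ_0 = 0.19939 m and δ_{BB} = 0.001984 m/kN.
Compatibility — the beam at B must follow the support down by 0.006 m: δ_0 − R_B·δ_{BB} = 0.006, so R_B = (0.19939 − 0.006)/0.001984 = 97.47 kN.
Vertical equilibrium: R_A = ΣP − R_B = 158.8 − 97.47 = 61.33 kN.

R_A = 61.33 kN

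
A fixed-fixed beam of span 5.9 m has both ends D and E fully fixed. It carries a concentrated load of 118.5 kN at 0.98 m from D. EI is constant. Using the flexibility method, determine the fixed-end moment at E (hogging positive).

Release both end moments; the primary structure is a simply-supported span DE with redundants M_D and M_E.
End rotations of the released simple span under the applied load (×1/EI):
  at D: point load 118.5 at a = 0.98: Pab(L + b)/(6LEI) = 174.6/EI
  at E: point load 118.5 at a = 0.98: Pab(L + a)/(6LEI) = 111/EI
  θ_D0 = 174.6/EI,  θ_E0 = 111/EI
Flexibility coefficients: a unit moment at one end gives L/(3EI) there and L/(6EI) at the far end, so f₁₁ = f₂₂ = 1.967/EI and f₁₂ = f₂₁ = 0.9833/EI.
Compatibility — zero rotation at each built-in end:
  1.967 M_D + 0.9833 M_E = 174.6
  0.9833 M_D + 1.967 M_E = 111
Solving the pair gives M_D = 80.76 kN·m and M_E = 16.09 kN·m (hogging).

M_E = 16.09 kN·m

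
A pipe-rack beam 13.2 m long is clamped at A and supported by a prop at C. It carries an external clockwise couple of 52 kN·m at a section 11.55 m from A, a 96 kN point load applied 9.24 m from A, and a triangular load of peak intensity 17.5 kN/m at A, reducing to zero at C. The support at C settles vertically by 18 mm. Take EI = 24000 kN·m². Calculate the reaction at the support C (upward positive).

R_C = 82.45 kN

Choose R_C as the redundant. The primary structure is the cantilever fixed at A.
Free-end deflection of the primary structure under the applied loading (downward +):
  clockwise couple 52 at a = 11.55: M₀a(2L − a)/(2EI) = 4459/EI
  point load 96 at a = 9.24: Pa²(3L − a)/(6EI) = 41473/EI
  triangular load, peak 17.5 at the fixed end: w₀L⁴/(30EI) = 17710/EI
  δ_0 = 63642/EI
Tip deflection under a unit load at C: L³/(3EI) = 766.7/EI.
With EI = 24000 kN·m²: δ_0 = 2.6518 m and δ_{CC} = 0.031944 m/kN.
Compatibility — the beam at C must follow the support down by 0.018 m: δ_0 − R_C·δ_{CC} = 0.018, so R_C = (2.6518 − 0.018)/0.031944 = 82.45 kN.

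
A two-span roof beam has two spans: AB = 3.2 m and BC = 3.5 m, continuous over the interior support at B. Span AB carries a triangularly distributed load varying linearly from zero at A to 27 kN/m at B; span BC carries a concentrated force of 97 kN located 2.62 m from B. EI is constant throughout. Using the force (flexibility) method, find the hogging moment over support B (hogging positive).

M_B = 29.69 kN·m

Take M_B as the redundant. Released structure: two simple spans AB and BC with a hinge at B.
End slopes at the hinge B, treating each span as simply supported:
  span AB: triangular load, peak 27: w₀L³/(45EI) = 19.66/EI
  span BC: point load 97 at a = 2.62: Pab(L + b)/(6LEI) = 46.65/EI
  relative rotation θ_0 = (19.66 + 46.65)/EI = 66.31/EI
A unit hogging moment at B produces rotation L₁/(3EI) + L₂/(3EI) = 2.233/EI.
Compatibility: M_B·(L₁+L₂)/(3EI) = θ_0, giving M_B = 29.69 kN·m (hogging).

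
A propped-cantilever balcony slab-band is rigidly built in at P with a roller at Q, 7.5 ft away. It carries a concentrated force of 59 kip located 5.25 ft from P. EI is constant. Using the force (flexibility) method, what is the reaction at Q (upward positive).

Choose R_Q as the redundant. The primary structure is the cantilever fixed at P.
Downward deflection at the released point Q due to the loads:
  point load 59 at a = 5.25: Pa²(3L − a)/(6EI) = 4675/EI
Tip deflection under a unit load at Q: L³/(3EI) = 140.6/EI.
The prop prevents deflection at Q: R_Q = δ_0/δ_{QQ} = 4675/140.6 = 33.25 kip.

R_Q = 33.25 kip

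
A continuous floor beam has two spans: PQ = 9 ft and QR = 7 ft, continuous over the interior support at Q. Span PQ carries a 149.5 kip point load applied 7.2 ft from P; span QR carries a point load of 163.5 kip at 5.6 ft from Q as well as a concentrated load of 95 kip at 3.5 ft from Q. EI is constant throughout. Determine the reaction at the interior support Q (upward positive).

Take M_Q as the redundant. Released structure: two simple spans PQ and QR with a hinge at Q.
Discontinuity in slope at Q on the released structure — sum the simple-span end rotations:
  span PQ: point load 149.5 at a = 7.2: Pab(L + a)/(6LEI) = 581.3/EI
  span QR: point load 163.5 at a = 5.6: Pab(L + b)/(6LEI) = 256.4/EI
  span QR: point load 95 at a = 3.5: Pab(L + b)/(6LEI) = 290.9/EI
  relative rotation θ_0 = (581.3 + 547.3)/EI = 1129/EI
A unit hogging moment at Q produces rotation L₁/(3EI) + L₂/(3EI) = 5.333/EI.
Compatibility: M_Q·(L₁+L₂)/(3EI) = θ_0, giving M_Q = 211.6 kip·ft (hogging).
Span PQ, ΣM about P with M_Q applied at Q: R_Q^{PQ}·9 = 1076 + 211.6, so R_Q^{PQ} = 143.1 kip and R_P = 149.5 − 143.1 = 6.388 kip.
Span QR, ΣM about R: R_Q^{QR}·7 = 561.4 + 211.6, so R_Q^{QR} = 110.4 kip and R_R = 258.5 − 110.4 = 148.1 kip.
R_Q = 143.1 + 110.4 = 253.5 kip.

R_Q = 253.5 kip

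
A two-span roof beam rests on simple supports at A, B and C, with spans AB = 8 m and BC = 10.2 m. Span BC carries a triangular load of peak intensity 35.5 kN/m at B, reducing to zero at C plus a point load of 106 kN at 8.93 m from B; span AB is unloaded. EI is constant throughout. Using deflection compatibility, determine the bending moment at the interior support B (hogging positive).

M_B = 175.1 kN·m

Take M_B as the redundant. Released structure: two simple spans AB and BC with a hinge at B.
Discontinuity in slope at B on the released structure — sum the simple-span end rotations:
  span BC: triangular load, peak 35.5: w₀L³/(45EI) = 837.2/EI
  span BC: point load 106 at a = 8.93: Pab(L + b)/(6LEI) = 225.3/EI
  relative rotation θ_0 = (0 + 1062)/EI = 1062/EI
A unit hogging moment at B produces rotation L₁/(3EI) + L₂/(3EI) = 6.067/EI.
Slope continuity at B: θ_0 = M_B·6.067/EI, so M_B = 1062/6.067 = 175.1 kN·m (hogging).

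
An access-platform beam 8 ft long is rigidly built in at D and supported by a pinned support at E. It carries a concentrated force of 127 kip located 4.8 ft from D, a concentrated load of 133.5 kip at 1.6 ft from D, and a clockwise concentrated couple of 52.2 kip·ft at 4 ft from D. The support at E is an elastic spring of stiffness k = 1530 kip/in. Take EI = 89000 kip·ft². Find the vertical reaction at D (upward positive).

R_D = 192.7 kip

Take the reaction at E as the redundant and release it; the primary structure is a cantilever fixed at D.
Primary-structure tip deflection at E by superposition:
  point load 127 at a = 4.8: Pa²(3L − a)/(6EI) = 9363/EI
  point load 133.5 at a = 1.6: Pa²(3L − a)/(6EI) = 1276/EI
  clockwise couple 52.2 at a = 4: M₀a(2L − a)/(2EI) = 1253/EI
  δ_0 = 11892/EI
Flexibility coefficient — unit upward force at E: δ_{EE} = L³/(3EI) = 170.7/EI.
With EI = 89000 kip·ft²: δ_0 = 0.13362 ft and δ_{EE} = 0.001918 ft/kip.
Compatibility — the spring shortens by R_E/k under the reaction it provides: δ_0 − R_E·δ_{EE} = R_E/k. With 1/k = 1/(1530×12) ft/kip = 0.000054 ft/kip, R_E = δ_0 / (δ_{EE} + 1/k) = 0.13362 / (0.001918 + 0.000054) = 67.76 kip.
Vertical equilibrium: R_D = ΣP − R_E = 260.5 − 67.76 = 192.7 kip.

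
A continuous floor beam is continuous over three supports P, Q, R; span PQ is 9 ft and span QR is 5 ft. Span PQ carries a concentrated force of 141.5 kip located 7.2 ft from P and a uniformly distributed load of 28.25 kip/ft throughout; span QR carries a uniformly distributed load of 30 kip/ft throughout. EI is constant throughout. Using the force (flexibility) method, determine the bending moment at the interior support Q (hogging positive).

M_Q = 335.2 kip·ft

Insert a hinge at Q; M_Q is the redundant, and each span becomes simply supported.
End slopes at the hinge Q, treating each span as simply supported:
  span PQ: point load 141.5 at a = 7.2: Pab(L + a)/(6LEI) = 550.2/EI
  span PQ: UDL 28.25: wL³/(24EI) = 858.1/EI
  span QR: UDL 30: wL³/(24EI) = 156.2/EI
  relative rotation θ_0 = (1408 + 156.2)/EI = 1564/EI
A unit hogging moment at Q produces rotation L₁/(3EI) + L₂/(3EI) = 4.667/EI.
Compatibility: M_Q·(L₁+L₂)/(3EI) = θ_0, giving M_Q = 335.2 kip·ft (hogging).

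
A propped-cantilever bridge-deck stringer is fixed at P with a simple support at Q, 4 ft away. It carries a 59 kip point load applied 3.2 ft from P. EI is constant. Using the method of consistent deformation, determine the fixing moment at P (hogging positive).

Take the reaction at Q as the redundant and release it; the primary structure is a cantilever fixed at P.
Free-end deflection of the primary structure under the applied loading (downward +):
  point load 59 at a = 3.2: Pa²(3L − a)/(6EI) = 886.1/EI
Tip deflection under a unit load at Q: L³/(3EI) = 21.33/EI.
Compatibility at Q: δ_0 − R_Q·δ_{QQ} = 0, so R_Q = 886.1/21.33 = 41.54 kip.
Moment equilibrium about P: M_P = Σ(load moments about P) − R_Q·L = 188.8 − 41.54×4 = 22.66 kip·ft.

M_P = 22.66 kip·ft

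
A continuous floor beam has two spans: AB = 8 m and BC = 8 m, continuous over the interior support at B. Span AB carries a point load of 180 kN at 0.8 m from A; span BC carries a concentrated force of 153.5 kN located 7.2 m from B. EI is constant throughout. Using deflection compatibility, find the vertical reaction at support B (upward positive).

Release continuity at B by inserting a hinge; the redundant is the internal moment M_B. The primary structure is two simply-supported spans AB and BC.
End slopes at the hinge B, treating each span as simply supported:
  span AB: point load 180 at a = 0.8: Pab(L + a)/(6LEI) = 190.1/EI
  span BC: point load 153.5 at a = 7.2: Pab(L + b)/(6LEI) = 162.1/EI
  relative rotation θ_0 = (190.1 + 162.1)/EI = 352.2/EI
A unit hogging moment at B produces rotation L₁/(3EI) + L₂/(3EI) = 5.333/EI.
Compatibility: M_B·(L₁+L₂)/(3EI) = θ_0, giving M_B = 66.03 kN·m (hogging).
Span AB, ΣM about A with M_B applied at B: R_B^{AB}·8 = 144 + 66.03, so R_B^{AB} = 26.25 kN and R_A = 180 − 26.25 = 153.7 kN.
Span BC, ΣM about C: R_B^{BC}·8 = 122.8 + 66.03, so R_B^{BC} = 23.6 kN and R_C = 153.5 − 23.6 = 129.9 kN.
R_B = 26.25 + 23.6 = 49.86 kN.

R_B = 49.86 kN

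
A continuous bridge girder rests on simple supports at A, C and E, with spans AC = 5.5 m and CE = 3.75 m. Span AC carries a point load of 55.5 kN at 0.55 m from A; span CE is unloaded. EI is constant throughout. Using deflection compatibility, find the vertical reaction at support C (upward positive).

Take M_C as the redundant. Released structure: two simple spans AC and CE with a hinge at C.
Rotations at C on the released spans (each span's end-slope, ×1/EI):
  span AC: point load 55.5 at a = 0.55: Pab(L + a)/(6LEI) = 27.7/EI
  relative rotation θ_0 = (27.7 + 0)/EI = 27.7/EI
A unit hogging moment at C produces rotation L₁/(3EI) + L₂/(3EI) = 3.083/EI.
Compatibility: M_C·(L₁+L₂)/(3EI) = θ_0, giving M_C = 8.984 kN·m (hogging).
Span AC, ΣM about A with M_C applied at C: R_C^{AC}·5.5 = 30.52 + 8.984, so R_C^{AC} = 7.184 kN and R_A = 55.5 − 7.184 = 48.32 kN.
Span CE, ΣM about E: R_C^{CE}·3.75 = 0 + 8.984, so R_C^{CE} = 2.396 kN and R_E = 0 − 2.396 = -2.396 kN.
R_C = 7.184 + 2.396 = 9.579 kN.

R_C = 9.579 kN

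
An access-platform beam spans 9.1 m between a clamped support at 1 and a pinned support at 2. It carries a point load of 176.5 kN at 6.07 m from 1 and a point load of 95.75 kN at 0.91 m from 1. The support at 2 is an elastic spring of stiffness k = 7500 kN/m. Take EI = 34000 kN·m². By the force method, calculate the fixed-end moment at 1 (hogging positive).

M_1 = 327.3 kN·m

Take the reaction at 2 as the redundant and release it; the primary structure is a cantilever fixed at 1.
Primary-structure tip deflection at 2 by superposition:
  point load 176.5 at a = 6.07: Pa²(3L − a)/(6EI) = 23010/EI
  point load 95.75 at a = 0.91: Pa²(3L − a)/(6EI) = 348.7/EI
  δ_0 = 23359/EI
Flexibility coefficient — unit upward force at 2: δ_{22} = L³/(3EI) = 251.2/EI.
With EI = 34000 kN·m²: δ_0 = 0.68703 m and δ_{22} = 0.007388 m/kN.
Compatibility — the spring shortens by R_2/k under the reaction it provides: δ_0 − R_2·δ_{22} = R_2/k. With 1/k = 0.000133 m/kN, R_2 = δ_0 / (δ_{22} + 1/k) = 0.68703 / (0.007388 + 0.000133) = 91.34 kN.
Moment equilibrium about 1: M_1 = Σ(load moments about 1) − R_2·L = 1158 − 91.34×9.1 = 327.3 kN·m.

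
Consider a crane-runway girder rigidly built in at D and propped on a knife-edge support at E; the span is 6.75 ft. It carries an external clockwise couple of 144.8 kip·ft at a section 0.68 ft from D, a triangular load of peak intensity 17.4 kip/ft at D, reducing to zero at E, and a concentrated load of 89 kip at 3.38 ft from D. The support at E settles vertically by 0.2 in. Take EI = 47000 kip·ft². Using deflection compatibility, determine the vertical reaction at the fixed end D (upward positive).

Remove the prop at E; the released (primary) structure is a cantilever built in at D.
Downward deflection at the released point E due to the loads:
  clockwise couple 144.8 at a = 0.68: M₀a(2L − a)/(2EI) = 631.2/EI
  triangular load, peak 17.4 at the fixed end: w₀L⁴/(30EI) = 1204/EI
  point load 89 at a = 3.38: Pa²(3L − a)/(6EI) = 2859/EI
  δ_0 = 4694/EI
Tip deflection under a unit load at E: L³/(3EI) = 102.5/EI.
With EI = 47000 kip·ft²: δ_0 = 0.099873 ft and δ_{EE} = 0.002181 ft/kip.
Compatibility — the beam at E must follow the support down by 0.01667 ft: δ_0 − R_E·δ_{EE} = 0.01667, so R_E = (0.099873 − 0.01667)/0.002181 = 38.15 kip.
Vertical equilibrium: R_D = ΣP − R_E = 147.7 − 38.15 = 109.6 kip.

R_D = 109.6 kip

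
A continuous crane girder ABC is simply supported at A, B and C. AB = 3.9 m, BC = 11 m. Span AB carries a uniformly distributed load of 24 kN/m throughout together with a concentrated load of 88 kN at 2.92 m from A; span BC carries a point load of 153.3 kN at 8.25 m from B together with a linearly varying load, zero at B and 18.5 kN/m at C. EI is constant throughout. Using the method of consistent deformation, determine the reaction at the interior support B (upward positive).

R_B = 278.4 kN

Release continuity at B by inserting a hinge; the redundant is the internal moment M_B. The primary structure is two simply-supported spans AB and BC.
End slopes at the hinge B, treating each span as simply supported:
  span AB: UDL 24: wL³/(24EI) = 59.32/EI
  span AB: point load 88 at a = 2.92: Pab(L + a)/(6LEI) = 73.39/EI
  span BC: point load 153.3 at a = 8.25: Pab(L + b)/(6LEI) = 724.6/EI
  span BC: triangular load, peak 18.5: 7w₀L³/(360EI) = 478.8/EI
  relative rotation θ_0 = (132.7 + 1203)/EI = 1336/EI
A unit hogging moment at B produces rotation L₁/(3EI) + L₂/(3EI) = 4.967/EI.
Slope continuity at B: θ_0 = M_B·4.967/EI, so M_B = 1336/4.967 = 269 kN·m (hogging).
Span AB, ΣM about A with M_B applied at B: R_B^{AB}·3.9 = 439.5 + 269, so R_B^{AB} = 181.7 kN and R_A = 181.6 − 181.7 = -0.06422 kN.
Span BC, ΣM about C: R_B^{BC}·11 = 794.7 + 269, so R_B^{BC} = 96.7 kN and R_C = 255.1 − 96.7 = 158.4 kN.
R_B = 181.7 + 96.7 = 278.4 kN.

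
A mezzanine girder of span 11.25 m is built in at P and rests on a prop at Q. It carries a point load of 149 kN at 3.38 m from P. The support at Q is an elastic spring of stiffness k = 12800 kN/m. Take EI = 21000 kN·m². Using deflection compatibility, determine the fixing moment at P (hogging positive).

Choose R_Q as the redundant. The primary structure is the cantilever fixed at P.
Free-end deflection of the primary structure under the applied loading (downward +):
  point load 149 at a = 3.38: Pa²(3L − a)/(6EI) = 8616/EI
Tip deflection under a unit load at Q: L³/(3EI) = 474.6/EI.
With EI = 21000 kN·m²: δ_0 = 0.41029 m and δ_{QQ} = 0.0226 m/kN.
Compatibility — the spring shortens by R_Q/k under the reaction it provides: δ_0 − R_Q·δ_{QQ} = R_Q/k. With 1/k = 0.000078 m/kN, R_Q = δ_0 / (δ_{QQ} + 1/k) = 0.41029 / (0.0226 + 0.000078) = 18.09 kN.
Moment equilibrium about P: M_P = Σ(load moments about P) − R_Q·L = 503.6 − 18.09×11.25 = 300.1 kN·m.

M_P = 300.1 kN·m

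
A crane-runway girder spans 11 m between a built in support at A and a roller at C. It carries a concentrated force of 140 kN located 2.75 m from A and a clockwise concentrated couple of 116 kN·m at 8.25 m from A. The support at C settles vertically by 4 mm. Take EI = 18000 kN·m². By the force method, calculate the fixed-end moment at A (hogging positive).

Take the reaction at C as the redundant and release it; the primary structure is a cantilever fixed at A.
Primary-structure tip deflection at C by superposition:
  point load 140 at a = 2.75: Pa²(3L − a)/(6EI) = 5338/EI
  clockwise couple 116 at a = 8.25: M₀a(2L − a)/(2EI) = 6579/EI
  δ_0 = 11917/EI
Flexibility coefficient — unit upward force at C: δ_{CC} = L³/(3EI) = 443.7/EI.
With EI = 18000 kN·m²: δ_0 = 0.66207 m and δ_{CC} = 0.024648 m/kN.
Compatibility — the beam at C must follow the support down by 0.004 m: δ_0 − R_C·δ_{CC} = 0.004, so R_C = (0.66207 − 0.004)/0.024648 = 26.7 kN.
Moment equilibrium about A: M_A = Σ(load moments about A) − R_C·L = 501 − 26.7×11 = 207.3 kN·m.

M_A = 207.3 kN·m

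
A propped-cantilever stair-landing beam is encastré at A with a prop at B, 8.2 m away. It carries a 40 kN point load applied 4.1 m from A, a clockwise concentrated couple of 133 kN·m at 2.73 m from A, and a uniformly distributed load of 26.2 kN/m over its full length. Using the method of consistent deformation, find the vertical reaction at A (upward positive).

Release the roller at B. Primary structure: cantilever fixed at A.
Downward deflection at the released point B due to the loads:
  point load 40 at a = 4.1: Pa²(3L − a)/(6EI) = 2297/EI
  clockwise couple 133 at a = 2.73: M₀a(2L − a)/(2EI) = 2482/EI
  UDL 26.2: wL⁴/(8EI) = 14807/EI
  δ_0 = 19586/EI
Flexibility coefficient — unit upward force at B: δ_{BB} = L³/(3EI) = 183.8/EI.
Compatibility at B: δ_0 − R_B·δ_{BB} = 0, so R_B = 19586/183.8 = 106.6 kN.
Vertical equilibrium: R_A = ΣP − R_B = 254.8 − 106.6 = 148.3 kN.

R_A = 148.3 kN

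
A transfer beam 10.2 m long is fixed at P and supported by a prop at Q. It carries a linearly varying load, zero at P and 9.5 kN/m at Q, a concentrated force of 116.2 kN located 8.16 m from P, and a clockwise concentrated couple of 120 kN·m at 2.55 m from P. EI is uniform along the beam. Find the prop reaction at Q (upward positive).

R_Q = 116.2 kN

Release the roller at Q. Primary structure: cantilever fixed at P.
Primary-structure tip deflection at Q by superposition:
  triangular load, peak 9.5 at the free end: 11w₀L⁴/(120EI) = 9426/EI
  point load 116.2 at a = 8.16: Pa²(3L − a)/(6EI) = 28937/EI
  clockwise couple 120 at a = 2.55: M₀a(2L − a)/(2EI) = 2731/EI
  δ_0 = 41095/EI
Flexibility coefficient — unit upward force at Q: δ_{QQ} = L³/(3EI) = 353.7/EI.
Compatibility at Q: δ_0 − R_Q·δ_{QQ} = 0, so R_Q = 41095/353.7 = 116.2 kN.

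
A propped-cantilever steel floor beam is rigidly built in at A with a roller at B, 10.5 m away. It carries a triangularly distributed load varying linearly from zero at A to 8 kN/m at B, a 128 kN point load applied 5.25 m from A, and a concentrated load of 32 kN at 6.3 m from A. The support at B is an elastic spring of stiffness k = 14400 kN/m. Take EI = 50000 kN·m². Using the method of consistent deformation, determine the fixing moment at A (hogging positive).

Remove the prop at B; the released (primary) structure is a cantilever built in at A.
Downward deflection at the released point B due to the loads:
  triangular load, peak 8 at the free end: 11w₀L⁴/(120EI) = 8914/EI
  point load 128 at a = 5.25: Pa²(3L − a)/(6EI) = 15435/EI
  point load 32 at a = 6.3: Pa²(3L − a)/(6EI) = 5334/EI
  δ_0 = 29683/EI
Tip deflection under a unit load at B: L³/(3EI) = 385.9/EI.
With EI = 50000 kN·m²: δ_0 = 0.59366 m and δ_{BB} = 0.007718 m/kN.
Compatibility — the spring shortens by R_B/k under the reaction it provides: δ_0 − R_B·δ_{BB} = R_B/k. With 1/k = 0.000069 m/kN, R_B = δ_0 / (δ_{BB} + 1/k) = 0.59366 / (0.007718 + 0.000069) = 76.24 kN.
Moment equilibrium about A: M_A = Σ(load moments about A) − R_B·L = 1168 − 76.24×10.5 = 367.1 kN·m.

M_A = 367.1 kN·m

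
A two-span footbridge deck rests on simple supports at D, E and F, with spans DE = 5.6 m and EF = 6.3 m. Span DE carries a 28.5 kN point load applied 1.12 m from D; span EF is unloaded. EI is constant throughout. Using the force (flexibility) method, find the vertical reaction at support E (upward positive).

Insert a hinge at E; M_E is the redundant, and each span becomes simply supported.
Discontinuity in slope at E on the released structure — sum the simple-span end rotations:
  span DE: point load 28.5 at a = 1.12: Pab(L + a)/(6LEI) = 28.6/EI
  relative rotation θ_0 = (28.6 + 0)/EI = 28.6/EI
A unit hogging moment at E produces rotation L₁/(3EI) + L₂/(3EI) = 3.967/EI.
Compatibility: M_E·(L₁+L₂)/(3EI) = θ_0, giving M_E = 7.21 kN·m (hogging).
Span DE, ΣM about D with M_E applied at E: R_E^{DE}·5.6 = 31.92 + 7.21, so R_E^{DE} = 6.988 kN and R_D = 28.5 − 6.988 = 21.51 kN.
Span EF, ΣM about F: R_E^{EF}·6.3 = 0 + 7.21, so R_E^{EF} = 1.144 kN and R_F = 0 − 1.144 = -1.144 kN.
R_E = 6.988 + 1.144 = 8.132 kN.

R_E = 8.132 kN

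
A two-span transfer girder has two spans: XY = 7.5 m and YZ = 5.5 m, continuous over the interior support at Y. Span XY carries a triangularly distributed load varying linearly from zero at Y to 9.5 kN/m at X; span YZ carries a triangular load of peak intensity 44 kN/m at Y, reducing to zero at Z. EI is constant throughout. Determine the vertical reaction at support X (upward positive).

Release continuity at Y by inserting a hinge; the redundant is the internal moment M_Y. The primary structure is two simply-supported spans XY and YZ.
Discontinuity in slope at Y on the released structure — sum the simple-span end rotations:
  span XY: triangular load, peak 9.5: 7w₀L³/(360EI) = 77.93/EI
  span YZ: triangular load, peak 44: w₀L³/(45EI) = 162.7/EI
  relative rotation θ_0 = (77.93 + 162.7)/EI = 240.6/EI
A unit hogging moment at Y produces rotation L₁/(3EI) + L₂/(3EI) = 4.333/EI.
Slope continuity at Y: θ_0 = M_Y·4.333/EI, so M_Y = 240.6/4.333 = 55.52 kN·m (hogging).
Span XY, ΣM about X with M_Y applied at Y: R_Y^{XY}·7.5 = 89.06 + 55.52, so R_Y^{XY} = 19.28 kN and R_X = 35.62 − 19.28 = 16.35 kN.

R_X = 16.35 kN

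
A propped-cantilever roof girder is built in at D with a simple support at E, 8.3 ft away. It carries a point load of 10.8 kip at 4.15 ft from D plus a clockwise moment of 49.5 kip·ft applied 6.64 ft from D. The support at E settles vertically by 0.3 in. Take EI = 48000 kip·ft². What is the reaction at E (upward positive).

Remove the prop at E; the released (primary) structure is a cantilever built in at D.
Deflection at E on the released cantilever, summing each load's contribution:
  point load 10.8 at a = 4.15: Pa²(3L − a)/(6EI) = 643.3/EI
  clockwise couple 49.5 at a = 6.64: M₀a(2L − a)/(2EI) = 1637/EI
  δ_0 = 2280/EI
Flexibility coefficient — unit upward force at E: δ_{EE} = L³/(3EI) = 190.6/EI.
With EI = 48000 kip·ft²: δ_0 = 0.047502 ft and δ_{EE} = 0.003971 ft/kip.
Compatibility — the beam at E must follow the support down by 0.025 ft: δ_0 − R_E·δ_{EE} = 0.025, so R_E = (0.047502 − 0.025)/0.003971 = 5.667 kip.

R_E = 5.667 kip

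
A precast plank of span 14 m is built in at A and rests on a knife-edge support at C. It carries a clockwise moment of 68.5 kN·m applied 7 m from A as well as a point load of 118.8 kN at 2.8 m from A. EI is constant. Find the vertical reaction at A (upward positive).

Release the roller at C. Primary structure: cantilever fixed at A.
Primary-structure tip deflection at C by superposition:
  clockwise couple 68.5 at a = 7: M₀a(2L − a)/(2EI) = 5035/EI
  point load 118.8 at a = 2.8: Pa²(3L − a)/(6EI) = 6085/EI
  δ_0 = 11120/EI
Tip deflection under a unit load at C: L³/(3EI) = 914.7/EI.
The prop prevents deflection at C: R_C = δ_0/δ_{CC} = 11120/914.7 = 12.16 kN.
Vertical equilibrium: R_A = ΣP − R_C = 118.8 − 12.16 = 106.6 kN.

R_A = 106.6 kN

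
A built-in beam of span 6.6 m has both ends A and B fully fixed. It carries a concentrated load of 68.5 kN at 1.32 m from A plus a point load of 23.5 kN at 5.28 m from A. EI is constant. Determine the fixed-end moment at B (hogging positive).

Take the two fixed-end moments M_A, M_B as redundants; the released structure is the simple span AB.
On the primary (simply-supported) span, the end slopes from the loading are:
  at A: point load 68.5 at a = 1.32: Pab(L + b)/(6LEI) = 143.2/EI
  at B: point load 68.5 at a = 1.32: Pab(L + a)/(6LEI) = 95.48/EI
  at A: point load 23.5 at a = 5.28: Pab(L + b)/(6LEI) = 32.76/EI
  at B: point load 23.5 at a = 5.28: Pab(L + a)/(6LEI) = 49.14/EI
  θ_A0 = 176/EI,  θ_B0 = 144.6/EI
Flexibility coefficients: a unit moment at one end gives L/(3EI) there and L/(6EI) at the far end, so f₁₁ = f₂₂ = 2.2/EI and f₁₂ = f₂₁ = 1.1/EI.
Compatibility — zero rotation at each built-in end:
  2.2 M_A + 1.1 M_B = 176
  1.1 M_A + 2.2 M_B = 144.6
Solving the pair gives M_A = 62.83 kN·m and M_B = 34.32 kN·m (hogging).

M_B = 34.32 kN·m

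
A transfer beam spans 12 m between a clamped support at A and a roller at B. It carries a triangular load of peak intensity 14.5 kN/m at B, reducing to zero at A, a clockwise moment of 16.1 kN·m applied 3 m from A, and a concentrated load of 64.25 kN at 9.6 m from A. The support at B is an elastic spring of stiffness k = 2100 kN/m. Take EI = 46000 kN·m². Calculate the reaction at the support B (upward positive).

Remove the prop at B; the released (primary) structure is a cantilever built in at A.
Free-end deflection of the primary structure under the applied loading (downward +):
  triangular load, peak 14.5 at the free end: 11w₀L⁴/(120EI) = 27562/EI
  clockwise couple 16.1 at a = 3: M₀a(2L − a)/(2EI) = 507.1/EI
  point load 64.25 at a = 9.6: Pa²(3L − a)/(6EI) = 26054/EI
  δ_0 = 54122/EI
Tip deflection under a unit load at B: L³/(3EI) = 576/EI.
With EI = 46000 kN·m²: δ_0 = 1.1766 m and δ_{BB} = 0.012522 m/kN.
Compatibility — the spring shortens by R_B/k under the reaction it provides: δ_0 − R_B·δ_{BB} = R_B/k. With 1/k = 0.000476 m/kN, R_B = δ_0 / (δ_{BB} + 1/k) = 1.1766 / (0.012522 + 0.000476) = 90.52 kN.

R_B = 90.52 kN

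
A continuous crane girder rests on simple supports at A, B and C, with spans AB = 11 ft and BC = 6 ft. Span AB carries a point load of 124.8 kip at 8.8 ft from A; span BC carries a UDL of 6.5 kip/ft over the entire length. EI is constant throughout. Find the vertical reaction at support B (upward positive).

R_B = 154.9 kip

Insert a hinge at B; M_B is the redundant, and each span becomes simply supported.
End slopes at the hinge B, treating each span as simply supported:
  span AB: point load 124.8 at a = 8.8: Pab(L + a)/(6LEI) = 724.8/EI
  span BC: UDL 6.5: wL³/(24EI) = 58.5/EI
  relative rotation θ_0 = (724.8 + 58.5)/EI = 783.3/EI
A unit hogging moment at B produces rotation L₁/(3EI) + L₂/(3EI) = 5.667/EI.
Slope continuity at B: θ_0 = M_B·5.667/EI, so M_B = 783.3/5.667 = 138.2 kip·ft (hogging).
Span AB, ΣM about A with M_B applied at B: R_B^{AB}·11 = 1098 + 138.2, so R_B^{AB} = 112.4 kip and R_A = 124.8 − 112.4 = 12.39 kip.
Span BC, ΣM about C: R_B^{BC}·6 = 117 + 138.2, so R_B^{BC} = 42.54 kip and R_C = 39 − 42.54 = -3.539 kip.
R_B = 112.4 + 42.54 = 154.9 kip.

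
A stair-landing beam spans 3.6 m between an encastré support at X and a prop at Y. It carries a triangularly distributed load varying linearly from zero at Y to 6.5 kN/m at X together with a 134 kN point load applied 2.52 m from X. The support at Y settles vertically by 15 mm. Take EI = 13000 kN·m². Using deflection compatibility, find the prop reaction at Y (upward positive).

Choose R_Y as the redundant. The primary structure is the cantilever fixed at X.
Deflection at Y on the released cantilever, summing each load's contribution:
  triangular load, peak 6.5 at the fixed end: w₀L⁴/(30EI) = 36.39/EI
  point load 134 at a = 2.52: Pa²(3L − a)/(6EI) = 1174/EI
  δ_0 = 1211/EI
Flexibility coefficient — unit upward force at Y: δ_{YY} = L³/(3EI) = 15.55/EI.
With EI = 13000 kN·m²: δ_0 = 0.093131 m and δ_{YY} = 0.001196 m/kN.
Compatibility — the beam at Y must follow the support down by 0.015 m: δ_0 − R_Y·δ_{YY} = 0.015, so R_Y = (0.093131 − 0.015)/0.001196 = 65.31 kN.

R_Y = 65.31 kN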